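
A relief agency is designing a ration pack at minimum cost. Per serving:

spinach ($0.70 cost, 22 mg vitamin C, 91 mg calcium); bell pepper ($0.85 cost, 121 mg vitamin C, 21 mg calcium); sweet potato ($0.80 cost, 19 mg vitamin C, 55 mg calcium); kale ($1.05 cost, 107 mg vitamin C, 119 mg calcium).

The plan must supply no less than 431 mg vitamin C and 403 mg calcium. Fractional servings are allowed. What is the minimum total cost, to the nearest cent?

With two linear requirements the optimum uses one or two foods; enumerate the corners.
spinach only: max(431/22, 403/91) = 19.59 servings → $13.71.
bell pepper only: max(431/121, 403/21) = 19.19 servings → $16.31.
sweet potato only: max(431/19, 403/55) = 22.68 servings → $18.15.
kale only: max(431/107, 403/119) = 4.028 servings → $4.23.
spinach + bell pepper with both tight: 3.765 servings and 2.878 servings → $5.08.
spinach + sweet potato: intersection lies outside the first quadrant.
spinach + kale: the both-tight solution has a negative serving — not a feasible corner.
bell pepper + sweet potato with both tight: 2.565 servings and 6.348 servings → $7.26.
bell pepper + kale with both tight: 0.6722 servings and 3.268 servings → $4.00.
sweet potato + kale: intersection lies outside the first quadrant.
So the least-cost plan costs $4.00.

$4.00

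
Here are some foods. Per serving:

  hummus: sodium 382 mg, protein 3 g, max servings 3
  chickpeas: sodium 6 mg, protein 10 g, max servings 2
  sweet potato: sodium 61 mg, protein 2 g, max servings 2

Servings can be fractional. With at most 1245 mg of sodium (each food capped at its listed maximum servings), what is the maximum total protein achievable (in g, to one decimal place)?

Protein per mg sodium: chickpeas 1.667, sweet potato 0.03279, hummus 0.007853.
Take 2 servings of chickpeas: uses 12 mg sodium, +20.0 g protein (running total 20.0 g).
Take 2 servings of sweet potato: uses 122 mg sodium, +4.0 g protein (running total 24.0 g).
Take 2.908 servings of hummus: uses 1111 mg sodium, +8.7 g protein (running total 32.7 g).
Greedy by best ratio exhausts the sodium allowance optimally: 32.7 g.

32.7 g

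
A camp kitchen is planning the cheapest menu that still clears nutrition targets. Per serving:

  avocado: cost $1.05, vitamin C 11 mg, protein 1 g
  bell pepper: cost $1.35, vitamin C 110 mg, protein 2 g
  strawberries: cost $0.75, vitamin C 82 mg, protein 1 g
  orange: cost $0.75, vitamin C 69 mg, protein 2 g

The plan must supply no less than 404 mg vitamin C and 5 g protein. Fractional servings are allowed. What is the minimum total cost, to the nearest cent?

For a min-cost LP with two ≥-constraints, a basic feasible solution has at most two positive variables.
avocado only: max(404/11, 5/1) = 36.73 servings → $38.56.
bell pepper only: max(404/110, 5/2) = 3.673 servings → $4.96.
strawberries only: max(404/82, 5/1) = 5 servings → $3.75.
orange only: max(404/69, 5/2) = 5.855 servings → $4.39.
avocado + bell pepper with both targets exact would need a negative amount; discard.
avocado + strawberries with both tight: 0.08451 servings and 4.915 servings → $3.78.
avocado + orange with both targets exact would need a negative amount; discard.
bell pepper + strawberries with both tight: 0.1111 servings and 4.778 servings → $3.73.
bell pepper + orange: the both-tight solution has a negative serving — not a feasible corner.
strawberries + orange with both tight: 4.874 servings and 0.06316 servings → $3.70.
The minimum over all feasible corners is $3.70.

$3.70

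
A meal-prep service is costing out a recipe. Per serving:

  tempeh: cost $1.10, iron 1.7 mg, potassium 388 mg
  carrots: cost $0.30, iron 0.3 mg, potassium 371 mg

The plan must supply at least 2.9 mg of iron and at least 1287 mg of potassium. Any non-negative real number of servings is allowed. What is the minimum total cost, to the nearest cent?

$2.10

With two linear requirements the optimum uses one or two foods; enumerate the corners.
tempeh only: max(2.9/1.7, 1287/388) = 3.317 servings → $3.65.
carrots only: max(2.9/0.3, 1287/371) = 9.667 servings → $2.90.
tempeh + carrots with both tight: 1.341 servings and 2.066 servings → $2.10.
Cheapest feasible corner: $2.10.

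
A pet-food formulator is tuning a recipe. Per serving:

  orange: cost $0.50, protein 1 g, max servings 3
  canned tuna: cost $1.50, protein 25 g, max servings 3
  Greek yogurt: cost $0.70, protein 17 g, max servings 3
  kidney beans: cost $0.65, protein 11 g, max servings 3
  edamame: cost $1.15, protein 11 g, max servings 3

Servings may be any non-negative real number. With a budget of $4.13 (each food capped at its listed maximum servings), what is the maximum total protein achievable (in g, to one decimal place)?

85.3 g

Protein per dollar: Greek yogurt 24.29, kidney beans 16.92, canned tuna 16.67, edamame 9.565, orange 2.
Take 3 servings of Greek yogurt: spends $2.10, +51.0 g protein (running total 51.0 g).
Take 3 servings of kidney beans: spends $1.95, +33.0 g protein (running total 84.0 g).
Take 0.05333 servings of canned tuna: spends $0.08, +1.3 g protein (running total 85.3 g).
Greedy by best ratio exhausts the cost allowance optimally: 85.3 g.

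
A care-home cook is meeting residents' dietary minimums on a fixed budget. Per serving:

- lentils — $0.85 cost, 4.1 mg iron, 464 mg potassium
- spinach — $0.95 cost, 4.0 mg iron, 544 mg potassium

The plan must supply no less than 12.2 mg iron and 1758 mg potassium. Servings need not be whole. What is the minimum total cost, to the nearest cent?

$3.07

lentils only: max(12.2/4.1, 1758/464) = 3.789 servings → $3.22.
spinach only: max(12.2/4.0, 1758/544) = 3.232 servings → $3.07.
lentils + spinach: intersection lies outside the first quadrant.
So the least-cost plan costs $3.07.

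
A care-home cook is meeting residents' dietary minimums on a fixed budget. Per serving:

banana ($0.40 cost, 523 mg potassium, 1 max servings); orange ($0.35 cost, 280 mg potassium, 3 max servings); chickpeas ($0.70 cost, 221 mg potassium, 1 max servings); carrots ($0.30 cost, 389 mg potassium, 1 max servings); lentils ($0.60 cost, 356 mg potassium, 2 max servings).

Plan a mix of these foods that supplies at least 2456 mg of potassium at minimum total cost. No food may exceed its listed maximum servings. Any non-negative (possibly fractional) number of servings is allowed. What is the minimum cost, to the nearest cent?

Cost per mg of potassium: banana $0.0008, carrots $0.0008, orange $0.0013, lentils $0.0017, chickpeas $0.0032.
Take 1 serving of banana: +523.0 mg potassium for $0.40 (total $0.40, still need 1933.0 mg).
Take 1 serving of carrots: +389.0 mg potassium for $0.30 (total $0.70, still need 1544.0 mg).
Take 3 servings of orange: +840.0 mg potassium for $1.05 (total $1.75, still need 704.0 mg).
Take 1.978 servings of lentils: +704.0 mg potassium for $1.19 (total $2.94, still need 0.0 mg).
Filling from the cheapest source first is optimal under one linear minimum: $2.94.

$2.94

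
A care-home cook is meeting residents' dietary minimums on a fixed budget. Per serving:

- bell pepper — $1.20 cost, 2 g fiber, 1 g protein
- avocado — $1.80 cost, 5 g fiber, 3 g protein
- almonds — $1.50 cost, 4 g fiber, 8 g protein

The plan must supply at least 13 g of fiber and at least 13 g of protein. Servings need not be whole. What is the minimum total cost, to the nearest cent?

$4.74

bell pepper only: max(13/2, 13/1) = 13 servings → $15.60.
avocado only: max(13/5, 13/3) = 4.333 servings → $7.80.
almonds only: max(13/4, 13/8) = 3.25 servings → $4.88.
bell pepper + avocado: the both-tight solution has a negative serving — not a feasible corner.
bell pepper + almonds with both tight: 4.333 servings and 1.083 servings → $6.83.
avocado + almonds with both tight: 1.857 servings and 0.9286 servings → $4.74.
Cheapest feasible corner: $4.74.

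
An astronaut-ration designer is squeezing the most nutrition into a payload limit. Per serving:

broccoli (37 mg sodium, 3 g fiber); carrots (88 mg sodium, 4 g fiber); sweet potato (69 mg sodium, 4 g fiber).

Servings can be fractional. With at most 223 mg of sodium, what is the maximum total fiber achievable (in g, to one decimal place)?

Fiber per mg sodium: broccoli 0.08108, sweet potato 0.05797, carrots 0.04545.
With no serving limits, spend the whole sodium allowance on broccoli: 223 mg / 37 mg × 3 g = 18.1 g.

18.1 g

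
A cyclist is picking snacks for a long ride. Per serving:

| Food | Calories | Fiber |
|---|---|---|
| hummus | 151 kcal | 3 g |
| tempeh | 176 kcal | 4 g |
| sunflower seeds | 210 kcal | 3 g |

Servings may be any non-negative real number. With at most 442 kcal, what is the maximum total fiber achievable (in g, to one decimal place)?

Fiber per kcal: tempeh 0.02273, hummus 0.01987, sunflower seeds 0.01429.
With no serving limits, spend the whole calories allowance on tempeh: 442 kcal / 176 kcal × 4 g = 10.0 g.

10.0 g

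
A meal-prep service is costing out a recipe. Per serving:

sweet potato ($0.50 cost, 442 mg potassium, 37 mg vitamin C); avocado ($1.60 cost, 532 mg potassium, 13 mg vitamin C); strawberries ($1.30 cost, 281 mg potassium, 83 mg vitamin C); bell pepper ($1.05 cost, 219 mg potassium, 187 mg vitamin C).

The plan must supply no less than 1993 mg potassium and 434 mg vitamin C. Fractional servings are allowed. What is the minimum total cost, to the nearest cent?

For a min-cost LP with two ≥-constraints, a basic feasible solution has at most two positive variables.
sweet potato only: max(1993/442, 434/37) = 11.73 servings → $5.86.
avocado only: max(1993/532, 434/13) = 33.38 servings → $53.42.
strawberries only: max(1993/281, 434/83) = 7.093 servings → $9.22.
bell pepper only: max(1993/219, 434/187) = 9.1 servings → $9.56.
sweet potato + avocado: intersection lies outside the first quadrant.
sweet potato + strawberries with both tight: 1.653 servings and 4.492 servings → $6.67.
sweet potato + bell pepper with both tight: 3.724 servings and 1.584 servings → $3.53.
avocado + strawberries with both tight: 1.073 servings and 5.061 servings → $8.30.
avocado + bell pepper with both tight: 2.873 servings and 2.121 servings → $6.82.
strawberries + bell pepper: the both-tight solution has a negative serving — not a feasible corner.
Cheapest feasible corner: $3.53.

$3.53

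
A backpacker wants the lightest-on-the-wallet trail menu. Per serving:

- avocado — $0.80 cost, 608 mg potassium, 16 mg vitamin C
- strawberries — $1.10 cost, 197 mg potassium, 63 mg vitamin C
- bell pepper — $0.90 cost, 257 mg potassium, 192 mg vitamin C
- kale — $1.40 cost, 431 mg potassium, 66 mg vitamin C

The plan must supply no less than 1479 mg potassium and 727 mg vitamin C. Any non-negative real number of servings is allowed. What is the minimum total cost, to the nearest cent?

$4.03

An LP optimum is at a vertex; with two nutrient constraints at most two foods are used. Check each candidate.
avocado only: max(1479/608, 727/16) = 45.44 servings → $36.35.
strawberries only: max(1479/197, 727/63) = 11.54 servings → $12.69.
bell pepper only: max(1479/257, 727/192) = 5.755 servings → $5.18.
kale only: max(1479/431, 727/66) = 11.02 servings → $15.42.
avocado + strawberries: intersection lies outside the first quadrant.
avocado + bell pepper with both tight: 0.8624 servings and 3.715 servings → $4.03.
avocado + kale: intersection lies outside the first quadrant.
strawberries + bell pepper with both tight: 4.49 servings and 2.313 servings → $7.02.
strawberries + kale: intersection lies outside the first quadrant.
bell pepper + kale with both tight: 3.279 servings and 1.476 servings → $5.02.
So the least-cost plan costs $4.03.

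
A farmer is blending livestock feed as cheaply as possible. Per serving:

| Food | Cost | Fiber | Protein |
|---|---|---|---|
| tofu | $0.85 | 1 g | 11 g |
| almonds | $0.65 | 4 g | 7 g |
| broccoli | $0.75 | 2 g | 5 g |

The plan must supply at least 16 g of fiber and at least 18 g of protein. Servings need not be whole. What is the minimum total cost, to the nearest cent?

$2.60

At the optimum either one food covers both requirements or two foods hit both targets exactly; no other combination can be cheaper.
tofu only: max(16/1, 18/11) = 16 servings → $13.60.
almonds only: max(16/4, 18/7) = 4 servings → $2.60.
broccoli only: max(16/2, 18/5) = 8 servings → $6.00.
tofu + almonds: the both-tight solution has a negative serving — not a feasible corner.
tofu + broccoli with both targets exact would need a negative amount; discard.
almonds + broccoli: intersection lies outside the first quadrant.
The minimum over all feasible corners is $2.60.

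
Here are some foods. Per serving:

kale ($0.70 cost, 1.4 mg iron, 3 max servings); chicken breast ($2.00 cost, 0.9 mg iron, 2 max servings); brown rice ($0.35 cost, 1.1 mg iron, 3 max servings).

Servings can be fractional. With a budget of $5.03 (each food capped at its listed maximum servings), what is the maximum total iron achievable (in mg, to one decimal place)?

8.3 mg

Iron per dollar: brown rice 3.143, kale 2, chicken breast 0.45.
Take 3 servings of brown rice: spends $1.05, +3.3 mg iron (running total 3.3 mg).
Take 3 servings of kale: spends $2.10, +4.2 mg iron (running total 7.5 mg).
Take 0.94 servings of chicken breast: spends $1.88, +0.8 mg iron (running total 8.3 mg).
Filling greedily by iron-per-dollar is optimal for one linear limit, giving 8.3 mg.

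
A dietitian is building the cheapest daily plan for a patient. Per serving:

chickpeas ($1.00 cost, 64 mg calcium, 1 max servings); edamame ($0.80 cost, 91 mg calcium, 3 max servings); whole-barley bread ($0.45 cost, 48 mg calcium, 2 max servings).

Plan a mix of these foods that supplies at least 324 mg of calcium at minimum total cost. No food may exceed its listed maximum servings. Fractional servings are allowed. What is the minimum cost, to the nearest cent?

Cost per mg of calcium: edamame $0.0088, whole-barley bread $0.0094, chickpeas $0.0156.
Take 3 servings of edamame: +273.0 mg calcium for $2.40 (total $2.40, still need 51.0 mg).
Take 1.062 servings of whole-barley bread: +51.0 mg calcium for $0.48 (total $2.88, still need 0.0 mg).
Filling from the cheapest source first is optimal under one linear minimum: $2.88.

$2.88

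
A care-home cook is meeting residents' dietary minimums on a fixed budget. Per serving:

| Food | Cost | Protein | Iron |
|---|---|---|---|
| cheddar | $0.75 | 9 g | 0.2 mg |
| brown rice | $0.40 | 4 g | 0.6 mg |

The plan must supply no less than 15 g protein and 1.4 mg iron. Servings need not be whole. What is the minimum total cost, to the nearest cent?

$1.39

For a min-cost LP with two ≥-constraints, a basic feasible solution has at most two positive variables.
cheddar only: max(15/9, 1.4/0.2) = 7 servings → $5.25.
brown rice only: max(15/4, 1.4/0.6) = 3.75 servings → $1.50.
cheddar + brown rice with both tight: 0.7391 servings and 2.087 servings → $1.39.
The minimum over all feasible corners is $1.39.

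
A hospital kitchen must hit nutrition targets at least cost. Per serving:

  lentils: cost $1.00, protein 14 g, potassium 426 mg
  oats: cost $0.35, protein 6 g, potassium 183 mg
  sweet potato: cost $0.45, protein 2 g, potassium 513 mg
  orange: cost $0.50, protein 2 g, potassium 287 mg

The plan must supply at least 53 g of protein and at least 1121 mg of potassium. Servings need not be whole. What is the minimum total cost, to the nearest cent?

An LP optimum is at a vertex; with two nutrient constraints at most two foods are used. Check each candidate.
lentils only: max(53/14, 1121/426) = 3.786 servings → $3.79.
oats only: max(53/6, 1121/183) = 8.833 servings → $3.09.
sweet potato only: max(53/2, 1121/513) = 26.5 servings → $11.93.
orange only: max(53/2, 1121/287) = 26.5 servings → $13.25.
lentils + oats: intersection lies outside the first quadrant.
lentils + sweet potato: intersection lies outside the first quadrant.
lentils + orange: the both-tight solution has a negative serving — not a feasible corner.
oats + sweet potato: the both-tight solution has a negative serving — not a feasible corner.
oats + orange with both targets exact would need a negative amount; discard.
sweet potato + orange: intersection lies outside the first quadrant.
So the least-cost plan costs $3.09.

$3.09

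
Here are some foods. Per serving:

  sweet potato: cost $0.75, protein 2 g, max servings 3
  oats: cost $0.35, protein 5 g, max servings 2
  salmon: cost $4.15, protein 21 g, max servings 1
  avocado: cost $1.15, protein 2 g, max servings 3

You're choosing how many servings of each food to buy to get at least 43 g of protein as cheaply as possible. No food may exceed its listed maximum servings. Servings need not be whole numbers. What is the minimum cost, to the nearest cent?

Cost per g of protein: oats $0.0700, salmon $0.1976, sweet potato $0.3750, avocado $0.5750.
Take 2 servings of oats: +10.0 g protein for $0.70 (total $0.70, still need 33.0 g).
Take 1 serving of salmon: +21.0 g protein for $4.15 (total $4.85, still need 12.0 g).
Take 3 servings of sweet potato: +6.0 g protein for $2.25 (total $7.10, still need 6.0 g).
Take 3 servings of avocado: +6.0 g protein for $3.45 (total $10.55, still need 0.0 g).
Filling from the cheapest source first is optimal under one linear minimum: $10.55.

$10.55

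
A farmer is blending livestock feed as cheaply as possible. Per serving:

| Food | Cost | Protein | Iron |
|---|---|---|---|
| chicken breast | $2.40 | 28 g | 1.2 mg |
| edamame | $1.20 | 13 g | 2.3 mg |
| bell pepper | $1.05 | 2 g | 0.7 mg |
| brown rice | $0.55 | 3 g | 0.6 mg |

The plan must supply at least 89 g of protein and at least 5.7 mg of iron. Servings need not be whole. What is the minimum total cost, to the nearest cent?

Two binding constraints pin down two serving amounts, so the optimal mix uses at most two foods. The candidates are each food alone (scaled to the tighter of protein/iron) and each pair with both constraints tight.
chicken breast only: max(89/28, 5.7/1.2) = 4.75 servings → $11.40.
edamame only: max(89/13, 5.7/2.3) = 6.846 servings → $8.22.
bell pepper only: max(89/2, 5.7/0.7) = 44.5 servings → $46.73.
brown rice only: max(89/3, 5.7/0.6) = 29.67 servings → $16.32.
chicken breast + edamame with both tight: 2.676 servings and 1.082 servings → $7.72.
chicken breast + bell pepper with both tight: 2.959 servings and 3.07 servings → $10.33.
chicken breast + brown rice with both tight: 2.75 servings and 4 servings → $8.80.
edamame + bell pepper: intersection lies outside the first quadrant.
edamame + brown rice: the both-tight solution has a negative serving — not a feasible corner.
bell pepper + brown rice with both targets exact would need a negative amount; discard.
Cheapest feasible corner: $7.72.

$7.72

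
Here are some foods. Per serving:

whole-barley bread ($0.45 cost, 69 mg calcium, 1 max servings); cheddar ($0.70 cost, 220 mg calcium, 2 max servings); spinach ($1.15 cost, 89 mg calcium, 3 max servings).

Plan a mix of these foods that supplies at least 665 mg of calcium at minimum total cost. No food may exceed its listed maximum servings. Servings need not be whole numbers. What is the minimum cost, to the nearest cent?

$3.87

Cost per mg of calcium: cheddar $0.0032, whole-barley bread $0.0065, spinach $0.0129.
Take 2 servings of cheddar: +440.0 mg calcium for $1.40 (total $1.40, still need 225.0 mg).
Take 1 serving of whole-barley bread: +69.0 mg calcium for $0.45 (total $1.85, still need 156.0 mg).
Take 1.753 servings of spinach: +156.0 mg calcium for $2.02 (total $3.87, still need 0.0 mg).
Greedy by cheapest-per-mg is optimal for a single linear constraint, so the minimum cost is $3.87.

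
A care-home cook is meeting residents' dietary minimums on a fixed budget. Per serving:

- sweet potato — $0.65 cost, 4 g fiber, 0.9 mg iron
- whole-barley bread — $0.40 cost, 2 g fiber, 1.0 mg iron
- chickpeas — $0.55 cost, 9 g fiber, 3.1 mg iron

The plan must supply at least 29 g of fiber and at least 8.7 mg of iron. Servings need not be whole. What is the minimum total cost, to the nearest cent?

sweet potato only: max(29/4, 8.7/0.9) = 9.667 servings → $6.28.
whole-barley bread only: max(29/2, 8.7/1.0) = 14.5 servings → $5.80.
chickpeas only: max(29/9, 8.7/3.1) = 3.222 servings → $1.77.
sweet potato + whole-barley bread with both tight: 5.273 servings and 3.955 servings → $5.01.
sweet potato + chickpeas with both tight: 2.698 servings and 2.023 servings → $2.87.
whole-barley bread + chickpeas: the both-tight solution has a negative serving — not a feasible corner.
The minimum over all feasible corners is $1.77.

$1.77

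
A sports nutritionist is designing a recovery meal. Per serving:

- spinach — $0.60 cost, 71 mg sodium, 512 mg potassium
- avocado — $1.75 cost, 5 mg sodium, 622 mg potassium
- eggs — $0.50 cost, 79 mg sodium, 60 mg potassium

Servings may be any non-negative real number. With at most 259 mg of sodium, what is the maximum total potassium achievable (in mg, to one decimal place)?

32219.6 mg

Potassium per mg sodium: avocado 124.4, spinach 7.211, eggs 0.7595.
With no serving limits, spend the whole sodium allowance on avocado: 259 mg / 5 mg × 622 mg = 32219.6 mg.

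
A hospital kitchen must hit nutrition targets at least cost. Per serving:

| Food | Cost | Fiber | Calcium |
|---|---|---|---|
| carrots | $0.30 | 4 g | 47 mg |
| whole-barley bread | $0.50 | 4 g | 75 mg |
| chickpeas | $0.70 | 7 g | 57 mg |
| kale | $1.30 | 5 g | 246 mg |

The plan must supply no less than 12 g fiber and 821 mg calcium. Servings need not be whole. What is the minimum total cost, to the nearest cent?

$4.34

carrots only: max(12/4, 821/47) = 17.47 servings → $5.24.
whole-barley bread only: max(12/4, 821/75) = 10.95 servings → $5.47.
chickpeas only: max(12/7, 821/57) = 14.4 servings → $10.08.
kale only: max(12/5, 821/246) = 3.337 servings → $4.34.
carrots + whole-barley bread: intersection lies outside the first quadrant.
carrots + chickpeas: the both-tight solution has a negative serving — not a feasible corner.
carrots + kale with both targets exact would need a negative amount; discard.
whole-barley bread + chickpeas: intersection lies outside the first quadrant.
whole-barley bread + kale with both targets exact would need a negative amount; discard.
chickpeas + kale with both targets exact would need a negative amount; discard.
Cheapest feasible corner: $4.34.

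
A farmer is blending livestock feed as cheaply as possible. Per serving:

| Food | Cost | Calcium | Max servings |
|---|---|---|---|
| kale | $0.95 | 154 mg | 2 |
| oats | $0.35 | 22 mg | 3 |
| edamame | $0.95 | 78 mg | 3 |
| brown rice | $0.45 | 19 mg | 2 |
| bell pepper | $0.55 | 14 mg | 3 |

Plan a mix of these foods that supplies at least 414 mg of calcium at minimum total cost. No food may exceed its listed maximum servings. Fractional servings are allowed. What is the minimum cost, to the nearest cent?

Cost per mg of calcium: kale $0.0062, edamame $0.0122, oats $0.0159, brown rice $0.0237, bell pepper $0.0393.
Take 2 servings of kale: +308.0 mg calcium for $1.90 (total $1.90, still need 106.0 mg).
Take 1.359 servings of edamame: +106.0 mg calcium for $1.29 (total $3.19, still need 0.0 mg).
Greedy by cheapest-per-mg is optimal for a single linear constraint, so the minimum cost is $3.19.

$3.19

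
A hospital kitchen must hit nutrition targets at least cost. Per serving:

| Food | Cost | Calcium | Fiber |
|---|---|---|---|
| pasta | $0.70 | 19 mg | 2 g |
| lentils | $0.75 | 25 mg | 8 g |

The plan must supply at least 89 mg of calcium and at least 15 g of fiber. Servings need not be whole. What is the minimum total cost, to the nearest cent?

The cheapest plan sits at a corner of the feasible region — with two constraints it uses at most two foods.
pasta only: max(89/19, 15/2) = 7.5 servings → $5.25.
lentils only: max(89/25, 15/8) = 3.56 servings → $2.67.
pasta + lentils with both tight: 3.304 servings and 1.049 servings → $3.10.
Cheapest feasible corner: $2.67.

$2.67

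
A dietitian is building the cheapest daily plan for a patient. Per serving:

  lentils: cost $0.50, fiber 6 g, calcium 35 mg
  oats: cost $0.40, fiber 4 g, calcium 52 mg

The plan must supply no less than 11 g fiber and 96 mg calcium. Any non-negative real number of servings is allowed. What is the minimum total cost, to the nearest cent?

lentils only: max(11/6, 96/35) = 2.743 servings → $1.37.
oats only: max(11/4, 96/52) = 2.75 servings → $1.10.
lentils + oats with both tight: 1.093 servings and 1.11 servings → $0.99.
The minimum over all feasible corners is $0.99.

$0.99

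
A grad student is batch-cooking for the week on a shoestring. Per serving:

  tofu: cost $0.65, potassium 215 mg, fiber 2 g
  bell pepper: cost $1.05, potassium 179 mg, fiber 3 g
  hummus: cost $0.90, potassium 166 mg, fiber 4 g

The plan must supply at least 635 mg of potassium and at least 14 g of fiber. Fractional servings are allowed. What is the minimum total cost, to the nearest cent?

tofu only: max(635/215, 14/2) = 7 servings → $4.55.
bell pepper only: max(635/179, 14/3) = 4.667 servings → $4.90.
hummus only: max(635/166, 14/4) = 3.825 servings → $3.44.
tofu + bell pepper: intersection lies outside the first quadrant.
tofu + hummus with both tight: 0.4091 servings and 3.295 servings → $3.23.
bell pepper + hummus with both tight: 0.9908 servings and 2.757 servings → $3.52.
The minimum over all feasible corners is $3.23.

$3.23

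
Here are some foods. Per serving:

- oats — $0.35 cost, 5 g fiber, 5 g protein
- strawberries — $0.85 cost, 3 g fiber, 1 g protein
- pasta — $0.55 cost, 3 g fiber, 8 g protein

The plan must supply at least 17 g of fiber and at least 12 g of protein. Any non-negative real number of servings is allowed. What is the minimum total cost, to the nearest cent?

$1.19

oats only: max(17/5, 12/5) = 3.4 servings → $1.19.
strawberries only: max(17/3, 12/1) = 12 servings → $10.20.
pasta only: max(17/3, 12/8) = 5.667 servings → $3.12.
oats + strawberries with both tight: 1.9 servings and 2.5 servings → $2.79.
oats + pasta with both targets exact would need a negative amount; discard.
strawberries + pasta with both tight: 4.762 servings and 0.9048 servings → $4.55.
So the least-cost plan costs $1.19.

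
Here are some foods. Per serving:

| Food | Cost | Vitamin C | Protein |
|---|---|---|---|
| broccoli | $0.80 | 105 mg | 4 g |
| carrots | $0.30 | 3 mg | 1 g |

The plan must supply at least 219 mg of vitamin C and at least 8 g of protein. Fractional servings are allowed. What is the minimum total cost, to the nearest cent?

An LP optimum is at a vertex; with two nutrient constraints at most two foods are used. Check each candidate.
broccoli only: max(219/105, 8/4) = 2.086 servings → $1.67.
carrots only: max(219/3, 8/1) = 73 servings → $21.90.
broccoli + carrots with both targets exact would need a negative amount; discard.
Cheapest feasible corner: $1.67.

$1.67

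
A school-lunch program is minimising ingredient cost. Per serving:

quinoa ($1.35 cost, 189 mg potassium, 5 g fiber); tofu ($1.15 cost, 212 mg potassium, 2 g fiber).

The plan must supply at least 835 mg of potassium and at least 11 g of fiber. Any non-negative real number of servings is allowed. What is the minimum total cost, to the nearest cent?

$4.84

With two linear requirements the optimum uses one or two foods; enumerate the corners.
quinoa only: max(835/189, 11/5) = 4.418 servings → $5.96.
tofu only: max(835/212, 11/2) = 5.5 servings → $6.33.
quinoa + tofu with both tight: 0.9707 servings and 3.073 servings → $4.84.
The minimum over all feasible corners is $4.84.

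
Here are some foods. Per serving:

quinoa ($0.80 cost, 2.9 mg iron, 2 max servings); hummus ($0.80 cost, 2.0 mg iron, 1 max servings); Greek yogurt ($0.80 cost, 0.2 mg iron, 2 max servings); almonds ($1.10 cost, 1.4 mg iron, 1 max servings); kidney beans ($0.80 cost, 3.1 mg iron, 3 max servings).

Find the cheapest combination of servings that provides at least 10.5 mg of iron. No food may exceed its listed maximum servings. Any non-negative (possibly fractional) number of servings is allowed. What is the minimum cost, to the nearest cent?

$2.73

Cost per mg of iron: kidney beans $0.2581, quinoa $0.2759, hummus $0.4000, almonds $0.7857, Greek yogurt $4.0000.
Take 3 servings of kidney beans: +9.3 mg iron for $2.40 (total $2.40, still need 1.2 mg).
Take 0.4138 servings of quinoa: +1.2 mg iron for $0.33 (total $2.73, still need 0.0 mg).
Filling from the cheapest source first is optimal under one linear minimum: $2.73.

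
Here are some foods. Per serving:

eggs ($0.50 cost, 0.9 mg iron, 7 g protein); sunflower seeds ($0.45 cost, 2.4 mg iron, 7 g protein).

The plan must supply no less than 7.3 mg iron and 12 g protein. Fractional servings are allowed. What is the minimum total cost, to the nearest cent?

eggs only: max(7.3/0.9, 12/7) = 8.111 servings → $4.06.
sunflower seeds only: max(7.3/2.4, 12/7) = 3.042 servings → $1.37.
eggs + sunflower seeds: intersection lies outside the first quadrant.
The minimum over all feasible corners is $1.37.

$1.37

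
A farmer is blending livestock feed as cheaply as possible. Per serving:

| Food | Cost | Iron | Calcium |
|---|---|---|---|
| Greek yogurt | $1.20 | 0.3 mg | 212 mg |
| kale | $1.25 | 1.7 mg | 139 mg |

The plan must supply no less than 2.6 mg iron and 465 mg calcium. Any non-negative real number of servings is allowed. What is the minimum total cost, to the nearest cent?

Check every corner: each single food scaled to meet both minima, and each pair solved so both constraints bind.
Greek yogurt only: max(2.6/0.3, 465/212) = 8.667 servings → $10.40.
kale only: max(2.6/1.7, 465/139) = 3.345 servings → $4.18.
Greek yogurt + kale with both tight: 1.346 servings and 1.292 servings → $3.23.
Cheapest feasible corner: $3.23.

$3.23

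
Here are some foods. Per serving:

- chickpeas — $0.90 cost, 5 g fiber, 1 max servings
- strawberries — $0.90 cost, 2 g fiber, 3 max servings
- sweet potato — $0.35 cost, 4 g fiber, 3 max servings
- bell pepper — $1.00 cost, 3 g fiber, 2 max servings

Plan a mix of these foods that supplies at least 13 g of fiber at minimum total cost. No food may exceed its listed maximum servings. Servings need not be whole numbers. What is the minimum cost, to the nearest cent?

Cost per g of fiber: sweet potato $0.0875, chickpeas $0.1800, bell pepper $0.3333, strawberries $0.4500.
Take 3 servings of sweet potato: +12.0 g fiber for $1.05 (total $1.05, still need 1.0 g).
Take 0.2 servings of chickpeas: +1.0 g fiber for $0.18 (total $1.23, still need 0.0 g).
Filling from the cheapest source first is optimal under one linear minimum: $1.23.

$1.23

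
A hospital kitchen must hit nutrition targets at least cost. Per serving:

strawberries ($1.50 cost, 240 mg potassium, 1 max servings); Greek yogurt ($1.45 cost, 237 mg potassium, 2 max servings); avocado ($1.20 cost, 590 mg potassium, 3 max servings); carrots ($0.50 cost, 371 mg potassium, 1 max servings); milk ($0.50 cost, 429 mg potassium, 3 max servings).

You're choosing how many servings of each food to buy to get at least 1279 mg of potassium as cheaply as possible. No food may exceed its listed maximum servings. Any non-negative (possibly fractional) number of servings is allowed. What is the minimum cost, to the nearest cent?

$1.49

Cost per mg of potassium: milk $0.0012, carrots $0.0013, avocado $0.0020, Greek yogurt $0.0061, strawberries $0.0063.
Take 2.981 servings of milk: +1279.0 mg potassium for $1.49 (total $1.49, still need 0.0 mg).
Greedy by cheapest-per-mg is optimal for a single linear constraint, so the minimum cost is $1.49.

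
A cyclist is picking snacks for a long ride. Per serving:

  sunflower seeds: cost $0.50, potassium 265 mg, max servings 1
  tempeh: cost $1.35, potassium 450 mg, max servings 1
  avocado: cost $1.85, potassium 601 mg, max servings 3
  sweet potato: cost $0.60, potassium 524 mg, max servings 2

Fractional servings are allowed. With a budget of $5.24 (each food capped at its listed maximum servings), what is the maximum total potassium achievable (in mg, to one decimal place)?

Potassium per dollar: sweet potato 873.3, sunflower seeds 530, tempeh 333.3, avocado 324.9.
Take 2 servings of sweet potato: spends $1.20, +1048.0 mg potassium (running total 1048.0 mg).
Take 1 serving of sunflower seeds: spends $0.50, +265.0 mg potassium (running total 1313.0 mg).
Take 1 serving of tempeh: spends $1.35, +450.0 mg potassium (running total 1763.0 mg).
Take 1.184 servings of avocado: spends $2.19, +711.5 mg potassium (running total 2474.5 mg).
Greedy by best ratio exhausts the cost allowance optimally: 2474.5 mg.

2474.5 mg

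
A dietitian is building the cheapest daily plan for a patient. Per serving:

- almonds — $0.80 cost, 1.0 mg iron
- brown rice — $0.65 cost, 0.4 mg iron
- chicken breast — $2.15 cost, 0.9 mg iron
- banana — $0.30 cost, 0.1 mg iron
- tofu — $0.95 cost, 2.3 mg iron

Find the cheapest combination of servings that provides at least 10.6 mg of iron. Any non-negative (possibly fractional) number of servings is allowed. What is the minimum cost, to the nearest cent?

Cost per mg of iron: tofu $0.4130, almonds $0.8000, brown rice $1.6250, chicken breast $2.3889, banana $3.0000.
With no serving limits, use only tofu: 10.6 mg / 2.3 mg = 4.609 servings × $0.95 = $4.38.

$4.38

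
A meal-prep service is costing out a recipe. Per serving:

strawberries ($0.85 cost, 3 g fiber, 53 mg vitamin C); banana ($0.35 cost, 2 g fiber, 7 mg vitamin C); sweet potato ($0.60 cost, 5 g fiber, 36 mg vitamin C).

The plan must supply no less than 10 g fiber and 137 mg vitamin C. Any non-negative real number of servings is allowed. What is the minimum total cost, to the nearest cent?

$2.21

For a min-cost LP with two ≥-constraints, a basic feasible solution has at most two positive variables.
strawberries only: max(10/3, 137/53) = 3.333 servings → $2.83.
banana only: max(10/2, 137/7) = 19.57 servings → $6.85.
sweet potato only: max(10/5, 137/36) = 3.806 servings → $2.28.
strawberries + banana with both tight: 2.4 servings and 1.4 servings → $2.53.
strawberries + sweet potato with both tight: 2.07 servings and 0.758 servings → $2.21.
banana + sweet potato with both targets exact would need a negative amount; discard.
The minimum over all feasible corners is $2.21.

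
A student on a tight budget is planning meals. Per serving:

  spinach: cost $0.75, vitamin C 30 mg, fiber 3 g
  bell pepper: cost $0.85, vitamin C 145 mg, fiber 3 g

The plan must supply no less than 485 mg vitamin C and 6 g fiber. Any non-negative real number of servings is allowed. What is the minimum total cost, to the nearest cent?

Compare the cost at each extreme point of the feasible region.
spinach only: max(485/30, 6/3) = 16.17 servings → $12.12.
bell pepper only: max(485/145, 6/3) = 3.345 servings → $2.84.
spinach + bell pepper: intersection lies outside the first quadrant.
Cheapest feasible corner: $2.84.

$2.84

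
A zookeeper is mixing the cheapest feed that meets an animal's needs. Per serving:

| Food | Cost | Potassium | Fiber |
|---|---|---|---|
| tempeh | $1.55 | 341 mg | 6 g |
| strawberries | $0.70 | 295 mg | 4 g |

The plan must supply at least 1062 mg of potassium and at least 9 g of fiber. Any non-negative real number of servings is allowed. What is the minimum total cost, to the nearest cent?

This is a tiny linear program; its minimum lies at a vertex of the feasible set. List the vertices and price them.
tempeh only: max(1062/341, 9/6) = 3.114 servings → $4.83.
strawberries only: max(1062/295, 9/4) = 3.6 servings → $2.52.
tempeh + strawberries with both targets exact would need a negative amount; discard.
So the least-cost plan costs $2.52.

$2.52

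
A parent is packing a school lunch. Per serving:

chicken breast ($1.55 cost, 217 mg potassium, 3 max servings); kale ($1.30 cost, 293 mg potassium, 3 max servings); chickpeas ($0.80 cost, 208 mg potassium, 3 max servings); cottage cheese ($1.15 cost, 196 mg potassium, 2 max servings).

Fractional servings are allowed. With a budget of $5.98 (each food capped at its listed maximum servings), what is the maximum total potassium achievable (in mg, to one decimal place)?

Potassium per dollar: chickpeas 260, kale 225.4, cottage cheese 170.4, chicken breast 140.
Take 3 servings of chickpeas: spends $2.40, +624.0 mg potassium (running total 624.0 mg).
Take 2.754 servings of kale: spends $3.58, +806.9 mg potassium (running total 1430.9 mg).
Filling greedily by potassium-per-dollar is optimal for one linear limit, giving 1430.9 mg.

1430.9 mg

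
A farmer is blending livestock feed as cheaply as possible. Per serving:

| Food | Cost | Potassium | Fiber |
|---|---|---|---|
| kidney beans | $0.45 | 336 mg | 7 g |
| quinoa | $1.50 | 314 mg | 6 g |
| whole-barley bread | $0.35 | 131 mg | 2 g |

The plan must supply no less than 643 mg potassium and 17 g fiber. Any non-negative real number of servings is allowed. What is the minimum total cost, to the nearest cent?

Compare the cost at each extreme point of the feasible region.
kidney beans only: max(643/336, 17/7) = 2.429 servings → $1.09.
quinoa only: max(643/314, 17/6) = 2.833 servings → $4.25.
whole-barley bread only: max(643/131, 17/2) = 8.5 servings → $2.98.
kidney beans + quinoa: intersection lies outside the first quadrant.
kidney beans + whole-barley bread: the both-tight solution has a negative serving — not a feasible corner.
quinoa + whole-barley bread: intersection lies outside the first quadrant.
The minimum over all feasible corners is $1.09.

$1.09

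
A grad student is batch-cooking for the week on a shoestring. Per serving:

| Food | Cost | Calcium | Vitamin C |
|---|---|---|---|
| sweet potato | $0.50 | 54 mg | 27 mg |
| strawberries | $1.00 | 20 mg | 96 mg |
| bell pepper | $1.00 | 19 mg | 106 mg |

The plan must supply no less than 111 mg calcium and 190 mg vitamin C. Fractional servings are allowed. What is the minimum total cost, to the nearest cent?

At the optimum either one food covers both requirements or two foods hit both targets exactly; no other combination can be cheaper.
sweet potato only: max(111/54, 190/27) = 7.037 servings → $3.52.
strawberries only: max(111/20, 190/96) = 5.55 servings → $5.55.
bell pepper only: max(111/19, 190/106) = 5.842 servings → $5.84.
sweet potato + strawberries with both tight: 1.476 servings and 1.564 servings → $2.30.
sweet potato + bell pepper with both tight: 1.565 servings and 1.394 servings → $2.18.
strawberries + bell pepper: the both-tight solution has a negative serving — not a feasible corner.
The minimum over all feasible corners is $2.18.

$2.18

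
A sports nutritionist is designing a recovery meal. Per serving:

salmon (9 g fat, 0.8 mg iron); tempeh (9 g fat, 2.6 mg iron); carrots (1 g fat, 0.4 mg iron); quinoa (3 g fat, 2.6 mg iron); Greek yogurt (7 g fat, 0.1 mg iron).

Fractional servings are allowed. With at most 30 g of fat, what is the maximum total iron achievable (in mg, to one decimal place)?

26.0 mg

Iron per g fat: quinoa 0.8667, carrots 0.4, tempeh 0.2889, salmon 0.08889, Greek yogurt 0.01429.
With no serving limits, spend the whole fat allowance on quinoa: 30 g / 3 g × 2.6 mg = 26.0 mg.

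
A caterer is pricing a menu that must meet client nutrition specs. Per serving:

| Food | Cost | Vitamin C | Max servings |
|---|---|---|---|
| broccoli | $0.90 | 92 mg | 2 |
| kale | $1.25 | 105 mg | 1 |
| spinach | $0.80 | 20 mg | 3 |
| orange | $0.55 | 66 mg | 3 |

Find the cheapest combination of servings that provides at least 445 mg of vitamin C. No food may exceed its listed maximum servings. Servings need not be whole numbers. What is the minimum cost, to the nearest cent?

Cost per mg of vitamin C: orange $0.0083, broccoli $0.0098, kale $0.0119, spinach $0.0400.
Take 3 servings of orange: +198.0 mg vitamin C for $1.65 (total $1.65, still need 247.0 mg).
Take 2 servings of broccoli: +184.0 mg vitamin C for $1.80 (total $3.45, still need 63.0 mg).
Take 0.6 servings of kale: +63.0 mg vitamin C for $0.75 (total $4.20, still need 0.0 mg).
Filling from the cheapest source first is optimal under one linear minimum: $4.20.

$4.20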